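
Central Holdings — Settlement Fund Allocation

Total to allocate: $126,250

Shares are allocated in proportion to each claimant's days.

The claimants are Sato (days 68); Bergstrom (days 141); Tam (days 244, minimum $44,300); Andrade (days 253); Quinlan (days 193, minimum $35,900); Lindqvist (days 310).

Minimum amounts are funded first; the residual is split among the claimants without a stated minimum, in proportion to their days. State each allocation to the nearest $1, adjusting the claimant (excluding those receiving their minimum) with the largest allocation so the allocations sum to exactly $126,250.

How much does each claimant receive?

Fund the minimums — Tam $44,300; Quinlan $35,900. Balance $46,050.
Balance split over remaining days 772: Sato 4,056.22 → $4,056; Bergstrom 8,410.69 → $8,411; Andrade 15,091.52 → $15,092; Lindqvist 18,491.58 → $18,492.
Rounding difference −$1 applied to Lindqvist → $18,491.

Sato: $4,056; Bergstrom: $8,411; Tam: $44,300; Andrade: $15,092; Quinlan: $35,900; Lindqvist: $18,491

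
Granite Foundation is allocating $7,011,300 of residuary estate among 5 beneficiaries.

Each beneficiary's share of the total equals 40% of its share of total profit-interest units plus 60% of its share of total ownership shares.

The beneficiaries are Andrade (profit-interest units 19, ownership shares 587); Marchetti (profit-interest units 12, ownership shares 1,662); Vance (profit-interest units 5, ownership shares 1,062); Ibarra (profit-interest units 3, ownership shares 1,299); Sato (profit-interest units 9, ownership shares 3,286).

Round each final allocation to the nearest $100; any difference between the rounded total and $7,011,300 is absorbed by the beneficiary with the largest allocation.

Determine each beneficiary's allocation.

Totals — profit-interest units 48, ownership shares 7,896.
Blended shares (40% profit-interest units + 60% ownership shares): Andrade 0.2029; Marchetti 0.2263; Vance 0.1224; Ibarra 0.1237; Sato 0.3247.
Proportional shares: Andrade 1,422,860.58; Marchetti 1,586,599.65; Vance 857,943.02; Ibarra 867,355.35; Sato 2,276,541.41.
Rounded to nearest $100: Andrade $1,422,900; Marchetti $1,586,600; Vance $857,900; Ibarra $867,400; Sato $2,276,500. Sum = $7,011,300.
Sum already equals the total — no adjustment.

Andrade: $1,422,900 | Marchetti: $1,586,600 | Vance: $857,900 | Ibarra: $867,400 | Sato: $2,276,500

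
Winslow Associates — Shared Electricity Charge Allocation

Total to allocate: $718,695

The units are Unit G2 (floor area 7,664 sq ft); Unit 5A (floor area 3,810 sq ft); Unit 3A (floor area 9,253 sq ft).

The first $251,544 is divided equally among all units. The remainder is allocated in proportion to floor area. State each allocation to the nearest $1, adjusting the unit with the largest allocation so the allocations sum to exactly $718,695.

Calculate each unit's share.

Unit G2: $256,581 · Unit 5A: $169,719 · Unit 3A: $292,395

Equal tier: $251,544 ÷ 3 = $83,848 apiece.
Remainder $467,151 by floor area (total 20,727): Unit G2 172,733.40 → $172,733; Unit 5A 85,870.86 → $85,871; Unit 3A 208,546.74 → $208,547.
Totals: Unit G2 $83,848 + $172,733 = $256,581; Unit 5A $83,848 + $85,871 = $169,719; Unit 3A $83,848 + $208,547 = $292,395.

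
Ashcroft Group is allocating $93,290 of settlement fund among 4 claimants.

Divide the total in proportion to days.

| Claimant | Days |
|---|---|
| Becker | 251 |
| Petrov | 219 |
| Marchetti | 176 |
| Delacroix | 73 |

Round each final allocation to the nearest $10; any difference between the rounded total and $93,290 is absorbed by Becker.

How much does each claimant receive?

Combined days = 719.
Raw shares: Becker 251/719 × $93,290 = 32,567.16; Petrov 219/719 × $93,290 = 28,415.17; Marchetti 176/719 × $93,290 = 22,835.94; Delacroix 73/719 × $93,290 = 9,471.72.
After rounding ($10): Becker $32,570; Petrov $28,420; Marchetti $22,840; Delacroix $9,470. Sum = $93,300.
Difference $93,290 − $93,300 = −$10 applied to Becker: Becker becomes $32,560.

Becker: $32,560 | Petrov: $28,420 | Marchetti: $22,840 | Delacroix: $9,470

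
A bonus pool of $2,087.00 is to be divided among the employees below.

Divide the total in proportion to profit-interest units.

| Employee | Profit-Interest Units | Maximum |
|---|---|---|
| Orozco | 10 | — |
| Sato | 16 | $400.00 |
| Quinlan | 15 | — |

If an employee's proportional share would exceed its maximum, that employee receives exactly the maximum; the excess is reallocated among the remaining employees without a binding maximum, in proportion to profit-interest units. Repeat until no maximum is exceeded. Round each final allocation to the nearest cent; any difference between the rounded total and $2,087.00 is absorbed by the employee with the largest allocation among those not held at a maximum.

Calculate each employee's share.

Orozco: $674.80 · Sato: $400.00 · Quinlan: $1,012.20

Total profit-interest units = 41.
Pro-rata shares before constraints: Orozco 509.0244; Sato 814.4390; Quinlan 763.5366.
Held at cap: Sato ($400.00); remaining pool $1,687.00 reallocated over remaining profit-interest units 25.
Remaining shares: Orozco 674.8000 → $674.80; Quinlan 1,012.2000 → $1,012.20.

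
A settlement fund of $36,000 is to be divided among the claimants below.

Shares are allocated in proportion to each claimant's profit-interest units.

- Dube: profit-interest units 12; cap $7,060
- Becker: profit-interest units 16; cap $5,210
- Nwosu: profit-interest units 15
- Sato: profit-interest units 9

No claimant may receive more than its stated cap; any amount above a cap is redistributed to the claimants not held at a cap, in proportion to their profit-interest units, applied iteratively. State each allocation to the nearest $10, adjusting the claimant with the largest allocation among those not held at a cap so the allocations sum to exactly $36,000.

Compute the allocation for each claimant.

Combined profit-interest units = 52.
Pro-rata shares before constraints: Dube 8,307.69; Becker 11,076.92; Nwosu 10,384.62; Sato 6,230.77.
Capped: Dube ($7,060), Becker ($5,210); remaining pool $23,730 reallocated over remaining profit-interest units 24.
Redistributed shares: Nwosu 14,831.25 → $14,830; Sato 8,898.75 → $8,900.

Dube: $7,060; Becker: $5,210; Nwosu: $14,830; Sato: $8,900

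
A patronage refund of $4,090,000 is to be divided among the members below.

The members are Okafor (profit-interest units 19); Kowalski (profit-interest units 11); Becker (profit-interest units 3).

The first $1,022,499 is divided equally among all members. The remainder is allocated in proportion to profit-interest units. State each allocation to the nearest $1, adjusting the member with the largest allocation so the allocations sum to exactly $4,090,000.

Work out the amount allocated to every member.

Okafor: $2,106,970; Kowalski: $1,363,333; Becker: $619,697

Equal tier: $1,022,499 ÷ 3 = $340,833 apiece.
Remainder $3,067,501 by profit-interest units (total 33): Okafor 1,766,136.94 → $1,766,137; Kowalski 1,022,500.33 → $1,022,500; Becker 278,863.73 → $278,864.
Totals: Okafor $340,833 + $1,766,137 = $2,106,970; Kowalski $340,833 + $1,022,500 = $1,363,333; Becker $340,833 + $278,864 = $619,697.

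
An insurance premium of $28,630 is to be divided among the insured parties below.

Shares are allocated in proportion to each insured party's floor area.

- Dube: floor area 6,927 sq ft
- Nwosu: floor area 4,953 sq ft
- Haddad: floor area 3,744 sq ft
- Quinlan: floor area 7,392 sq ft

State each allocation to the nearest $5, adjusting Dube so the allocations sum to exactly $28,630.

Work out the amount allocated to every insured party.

Dube: $8,620; Nwosu: $6,160; Haddad: $4,655; Quinlan: $9,195

Combined floor area = 23,016.
Raw shares: Dube 6,927/23,016 × $28,630 = 8,616.61; Nwosu 4,953/23,016 × $28,630 = 6,161.12; Haddad 3,744/23,016 × $28,630 = 4,657.23; Quinlan 7,392/23,016 × $28,630 = 9,195.04.
After rounding ($5): Dube $8,615; Nwosu $6,160; Haddad $4,655; Quinlan $9,195. Sum = $28,625.
Difference $28,630 − $28,625 = +$5 applied to Dube: Dube becomes $8,620.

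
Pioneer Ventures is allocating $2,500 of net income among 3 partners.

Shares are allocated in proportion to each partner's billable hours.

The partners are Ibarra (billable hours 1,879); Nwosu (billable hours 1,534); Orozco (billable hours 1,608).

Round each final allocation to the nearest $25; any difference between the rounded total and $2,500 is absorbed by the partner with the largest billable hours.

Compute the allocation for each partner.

Total billable hours = 1,879 + 1,534 + 1,608 = 5,021.
Raw shares: Ibarra 935.57; Nwosu 763.79; Orozco 800.64.
After rounding ($25): Ibarra $925; Nwosu $775; Orozco $800. Sum = $2,500.
No rounding difference to absorb.

Ibarra: $925; Nwosu: $775; Orozco: $800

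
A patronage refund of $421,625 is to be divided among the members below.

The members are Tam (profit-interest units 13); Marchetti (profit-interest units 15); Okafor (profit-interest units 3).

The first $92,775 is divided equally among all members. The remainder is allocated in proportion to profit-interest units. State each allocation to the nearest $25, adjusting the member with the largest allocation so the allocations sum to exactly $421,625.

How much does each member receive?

$92,775 shared equally gives $30,925 per member.
Remainder $328,850 by profit-interest units (total 31): Tam 137,904.84 → $137,900; Marchetti 159,120.97 → $159,125; Okafor 31,824.19 → $31,825.
Totals: Tam $30,925 + $137,900 = $168,825; Marchetti $30,925 + $159,125 = $190,050; Okafor $30,925 + $31,825 = $62,750.

Tam: $168,825 · Marchetti: $190,050 · Okafor: $62,750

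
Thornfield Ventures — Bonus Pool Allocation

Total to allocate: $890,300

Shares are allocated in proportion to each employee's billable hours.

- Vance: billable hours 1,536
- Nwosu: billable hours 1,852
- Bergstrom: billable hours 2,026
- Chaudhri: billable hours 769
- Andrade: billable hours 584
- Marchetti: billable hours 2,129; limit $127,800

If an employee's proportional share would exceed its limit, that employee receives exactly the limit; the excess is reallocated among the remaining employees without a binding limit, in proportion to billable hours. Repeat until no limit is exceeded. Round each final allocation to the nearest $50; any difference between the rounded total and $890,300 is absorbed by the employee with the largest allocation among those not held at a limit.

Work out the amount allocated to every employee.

Combined billable hours = 8,896.
Pro-rata shares before constraints: Vance 153,720.86; Nwosu 185,345.73; Bergstrom 202,759.42; Chaudhri 76,960.51; Andrade 58,445.95; Marchetti 213,067.52.
Capped: Marchetti ($127,800); balance $762,500 reallocated over remaining billable hours 6,767.
Remaining shares: Vance 173,075.22 → $173,100; Nwosu 208,681.84 → $208,700; Bergstrom 228,288.02 → $228,300; Chaudhri 86,650.29 → $86,650; Andrade 65,804.64 → $65,800.
Rounding difference −$50 applied to Bergstrom → $228,250.

Vance: $173,100 | Nwosu: $208,700 | Bergstrom: $228,250 | Chaudhri: $86,650 | Andrade: $65,800 | Marchetti: $127,800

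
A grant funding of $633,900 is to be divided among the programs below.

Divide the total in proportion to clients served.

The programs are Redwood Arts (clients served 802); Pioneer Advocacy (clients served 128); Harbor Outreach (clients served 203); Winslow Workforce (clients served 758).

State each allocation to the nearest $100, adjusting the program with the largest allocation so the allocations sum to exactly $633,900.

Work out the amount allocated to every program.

Sum of clients served: 1,891.
Proportional shares: Redwood Arts 802/1,891 × $633,900 = 268,846.01; Pioneer Advocacy 128/1,891 × $633,900 = 42,908.09; Harbor Outreach 203/1,891 × $633,900 = 68,049.55; Winslow Workforce 758/1,891 × $633,900 = 254,096.35.
After rounding ($100): Redwood Arts $268,800; Pioneer Advocacy $42,900; Harbor Outreach $68,000; Winslow Workforce $254,100. Sum = $633,800.
Difference $633,900 − $633,800 = +$100 applied to largest allocation (Redwood Arts): Redwood Arts becomes $268,900.

Redwood Arts: $268,900 · Pioneer Advocacy: $42,900 · Harbor Outreach: $68,000 · Winslow Workforce: $254,100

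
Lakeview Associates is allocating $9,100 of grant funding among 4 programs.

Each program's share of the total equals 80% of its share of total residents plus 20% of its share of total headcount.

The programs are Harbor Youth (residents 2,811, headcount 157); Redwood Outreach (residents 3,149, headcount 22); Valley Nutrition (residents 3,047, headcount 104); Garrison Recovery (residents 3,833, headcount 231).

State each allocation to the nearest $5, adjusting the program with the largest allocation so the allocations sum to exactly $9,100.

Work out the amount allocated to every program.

Harbor Youth: $2,150 · Redwood Outreach: $1,865 · Valley Nutrition: $2,095 · Garrison Recovery: $2,990

Totals — residents 12,840, headcount 514.
Blended shares (80% residents + 20% headcount): Harbor Youth 0.2362; Redwood Outreach 0.2048; Valley Nutrition 0.2303; Garrison Recovery 0.3287.
Unrounded shares: Harbor Youth 2,149.69; Redwood Outreach 1,863.31; Valley Nutrition 2,095.83; Garrison Recovery 2,991.17.
Rounded to nearest $5: Harbor Youth $2,150; Redwood Outreach $1,865; Valley Nutrition $2,095; Garrison Recovery $2,990. Sum = $9,100.
Rounded total matches; no reconciliation needed.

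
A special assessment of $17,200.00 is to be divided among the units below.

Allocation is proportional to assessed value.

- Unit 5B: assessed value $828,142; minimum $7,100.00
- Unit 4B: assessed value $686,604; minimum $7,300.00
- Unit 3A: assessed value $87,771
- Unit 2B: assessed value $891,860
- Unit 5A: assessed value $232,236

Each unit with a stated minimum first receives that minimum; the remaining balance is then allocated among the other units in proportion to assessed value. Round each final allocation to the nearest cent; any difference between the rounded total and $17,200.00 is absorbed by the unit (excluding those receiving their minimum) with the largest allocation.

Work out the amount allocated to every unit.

Guaranteed amounts: Unit 5B $7,100.00; Unit 4B $7,300.00. Balance $2,800.00.
Balance split over remaining assessed value 1,211,867: Unit 3A 202.7935 → $202.79; Unit 2B 2,060.6288 → $2,060.63; Unit 5A 536.5777 → $536.58.

Unit 5B: $7,100.00 | Unit 4B: $7,300.00 | Unit 3A: $202.79 | Unit 2B: $2,060.63 | Unit 5A: $536.58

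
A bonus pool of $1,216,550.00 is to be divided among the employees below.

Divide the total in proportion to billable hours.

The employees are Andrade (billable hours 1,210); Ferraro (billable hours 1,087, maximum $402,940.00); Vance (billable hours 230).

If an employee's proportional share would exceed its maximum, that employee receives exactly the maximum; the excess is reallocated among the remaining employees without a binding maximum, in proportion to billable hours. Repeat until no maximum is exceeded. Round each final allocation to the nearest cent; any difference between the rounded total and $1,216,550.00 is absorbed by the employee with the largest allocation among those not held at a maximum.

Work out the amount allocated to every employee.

Total billable hours = 2,527.
Pro-rata shares before constraints: Andrade 582,518.9949; Ferraro 523,304.2541; Vance 110,726.7511.
Held at cap: Ferraro ($402,940.00); residual $813,610.00 reallocated over remaining billable hours 1,440.
Redistributed shares: Andrade 683,658.4028 → $683,658.40; Vance 129,951.5972 → $129,951.60.

Andrade: $683,658.40; Ferraro: $402,940.00; Vance: $129,951.60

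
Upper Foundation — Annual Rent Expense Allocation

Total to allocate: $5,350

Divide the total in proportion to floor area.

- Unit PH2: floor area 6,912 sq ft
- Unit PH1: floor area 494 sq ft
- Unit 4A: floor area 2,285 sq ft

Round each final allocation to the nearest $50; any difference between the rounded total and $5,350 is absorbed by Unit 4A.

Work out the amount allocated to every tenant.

Unit PH2: $3,800 | Unit PH1: $250 | Unit 4A: $1,300

Sum of floor area: 9,691.
Pro-rata amounts: Unit PH2 6,912/9,691 × $5,350 = 3,815.83; Unit PH1 494/9,691 × $5,350 = 272.72; Unit 4A 2,285/9,691 × $5,350 = 1,261.45.
Rounded to nearest $50: Unit PH2 $3,800; Unit PH1 $250; Unit 4A $1,250. Sum = $5,300.
Difference $5,350 − $5,300 = +$50 applied to Unit 4A: Unit 4A becomes $1,300.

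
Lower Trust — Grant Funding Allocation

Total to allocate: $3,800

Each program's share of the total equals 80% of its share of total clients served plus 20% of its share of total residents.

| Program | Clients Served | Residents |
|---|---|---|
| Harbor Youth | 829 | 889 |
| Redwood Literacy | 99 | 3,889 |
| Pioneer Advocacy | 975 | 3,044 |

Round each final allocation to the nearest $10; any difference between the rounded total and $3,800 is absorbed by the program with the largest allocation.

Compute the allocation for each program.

Harbor Youth: $1,410 | Redwood Literacy: $540 | Pioneer Advocacy: $1,850

Clients served total 1,903; residents total 7,822.
Composite weights (80% clients served + 20% residents): Harbor Youth 0.3712; Redwood Literacy 0.1411; Pioneer Advocacy 0.4877.
Unrounded shares: Harbor Youth 1,410.69; Redwood Literacy 536.01; Pioneer Advocacy 1,853.30.
At nearest $10: Harbor Youth $1,410; Redwood Literacy $540; Pioneer Advocacy $1,850. Sum = $3,800.
No rounding difference to absorb.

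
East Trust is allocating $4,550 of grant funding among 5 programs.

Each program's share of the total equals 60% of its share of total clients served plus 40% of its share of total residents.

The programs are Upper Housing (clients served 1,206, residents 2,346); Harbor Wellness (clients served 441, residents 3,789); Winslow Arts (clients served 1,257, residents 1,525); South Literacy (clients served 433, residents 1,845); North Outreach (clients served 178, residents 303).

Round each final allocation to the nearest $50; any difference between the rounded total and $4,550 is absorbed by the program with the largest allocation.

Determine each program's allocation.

Upper Housing: $1,350 | Harbor Wellness: $1,050 | Winslow Arts: $1,250 | South Literacy: $700 | North Outreach: $200

Totals — clients served 3,515, residents 9,808.
Composite weights (60% clients served + 40% residents): Upper Housing 0.3015; Harbor Wellness 0.2298; Winslow Arts 0.2768; South Literacy 0.1492; North Outreach 0.0427.
Proportional shares: Upper Housing 1,372.00; Harbor Wellness 1,045.61; Winslow Arts 1,259.26; South Literacy 678.66; North Outreach 194.47.
At nearest $50: Upper Housing $1,350; Harbor Wellness $1,050; Winslow Arts $1,250; South Literacy $700; North Outreach $200. Sum = $4,550.
Rounded total matches; no reconciliation needed.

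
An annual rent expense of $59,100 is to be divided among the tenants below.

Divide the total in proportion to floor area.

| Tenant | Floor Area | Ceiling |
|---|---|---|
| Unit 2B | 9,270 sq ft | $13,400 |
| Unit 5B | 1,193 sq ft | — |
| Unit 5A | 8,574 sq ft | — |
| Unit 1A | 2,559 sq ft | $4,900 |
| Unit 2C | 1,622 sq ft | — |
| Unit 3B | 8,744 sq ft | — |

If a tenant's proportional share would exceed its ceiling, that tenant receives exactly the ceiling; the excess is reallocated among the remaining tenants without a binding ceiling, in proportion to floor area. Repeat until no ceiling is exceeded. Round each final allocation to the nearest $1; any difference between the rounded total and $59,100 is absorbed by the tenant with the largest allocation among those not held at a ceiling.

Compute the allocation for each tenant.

Combined floor area = 31,962.
Unconstrained shares: Unit 2B 17,140.89; Unit 5B 2,205.94; Unit 5A 15,853.93; Unit 1A 4,731.77; Unit 2C 2,999.19; Unit 3B 16,168.27.
Cap binds for Unit 2B ($13,400); balance $45,700 reallocated over remaining floor area 22,692.
Cap binds for Unit 1A ($4,900); balance $40,800 reallocated over remaining floor area 20,133.
Shares after redistribution: Unit 5B 2,417.64 → $2,418; Unit 5A 17,375.41 → $17,375; Unit 2C 3,287.02 → $3,287; Unit 3B 17,719.92 → $17,720.

Unit 2B: $13,400 | Unit 5B: $2,418 | Unit 5A: $17,375 | Unit 1A: $4,900 | Unit 2C: $3,287 | Unit 3B: $17,720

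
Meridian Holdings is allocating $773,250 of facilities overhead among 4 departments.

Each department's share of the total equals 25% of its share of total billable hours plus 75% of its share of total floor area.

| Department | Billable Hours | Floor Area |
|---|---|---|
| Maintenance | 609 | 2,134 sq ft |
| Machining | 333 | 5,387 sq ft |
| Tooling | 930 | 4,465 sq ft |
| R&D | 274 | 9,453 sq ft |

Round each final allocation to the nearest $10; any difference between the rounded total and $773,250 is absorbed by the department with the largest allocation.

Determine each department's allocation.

Maintenance: $112,580; Machining: $175,720; Tooling: $204,560; R&D: $280,390

Totals — billable hours 2,146, floor area 21,439.
Composite weights (25% billable hours + 75% floor area): Maintenance 0.1456; Machining 0.2272; Tooling 0.2645; R&D 0.3626.
Proportional shares: Maintenance 112,584.90; Machining 175,718.27; Tooling 204,555.62; R&D 280,391.21.
Rounded to nearest $10: Maintenance $112,580; Machining $175,720; Tooling $204,560; R&D $280,390. Sum = $773,250.
Rounded total matches; no reconciliation needed.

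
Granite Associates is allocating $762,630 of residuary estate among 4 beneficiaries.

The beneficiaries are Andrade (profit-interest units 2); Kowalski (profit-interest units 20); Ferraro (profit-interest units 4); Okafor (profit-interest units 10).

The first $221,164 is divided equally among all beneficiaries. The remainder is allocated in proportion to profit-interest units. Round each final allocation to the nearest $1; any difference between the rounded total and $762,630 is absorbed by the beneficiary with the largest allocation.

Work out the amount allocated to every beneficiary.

Andrade: $85,372 | Kowalski: $356,106 | Ferraro: $115,454 | Okafor: $205,698

$221,164 shared equally gives $55,291 per beneficiary.
Remainder $541,466 by profit-interest units (total 36): Andrade 30,081.44 → $30,081; Kowalski 300,814.44 → $300,814; Ferraro 60,162.89 → $60,163; Okafor 150,407.22 → $150,407.
Rounding difference +$1 on remainder applied to Kowalski.
Totals: Andrade $55,291 + $30,081 = $85,372; Kowalski $55,291 + $300,815 = $356,106; Ferraro $55,291 + $60,163 = $115,454; Okafor $55,291 + $150,407 = $205,698.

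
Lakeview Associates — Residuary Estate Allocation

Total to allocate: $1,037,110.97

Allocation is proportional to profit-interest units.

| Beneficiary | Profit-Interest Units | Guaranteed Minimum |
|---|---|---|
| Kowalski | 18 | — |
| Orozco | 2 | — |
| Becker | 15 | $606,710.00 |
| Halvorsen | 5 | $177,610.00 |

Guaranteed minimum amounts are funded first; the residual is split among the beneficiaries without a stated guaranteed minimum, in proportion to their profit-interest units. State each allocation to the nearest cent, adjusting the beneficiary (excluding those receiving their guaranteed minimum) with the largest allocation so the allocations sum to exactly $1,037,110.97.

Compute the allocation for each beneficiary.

Kowalski: $227,511.87 | Orozco: $25,279.10 | Becker: $606,710.00 | Halvorsen: $177,610.00

Guaranteed amounts: Becker $606,710.00; Halvorsen $177,610.00. Remaining pool $252,790.97.
Remaining pool split over remaining profit-interest units 20: Kowalski 227,511.8730 → $227,511.87; Orozco 25,279.0970 → $25,279.10.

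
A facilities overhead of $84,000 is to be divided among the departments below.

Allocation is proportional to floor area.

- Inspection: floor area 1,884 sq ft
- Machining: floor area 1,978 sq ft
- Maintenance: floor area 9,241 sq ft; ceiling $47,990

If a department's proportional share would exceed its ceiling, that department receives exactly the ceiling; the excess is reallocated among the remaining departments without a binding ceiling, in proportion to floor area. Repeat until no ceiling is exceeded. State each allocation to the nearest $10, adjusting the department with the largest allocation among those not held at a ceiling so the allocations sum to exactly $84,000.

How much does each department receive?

Inspection: $17,570 | Machining: $18,440 | Maintenance: $47,990

Combined floor area = 13,103.
Unconstrained shares: Inspection 12,077.84; Machining 12,680.45; Maintenance 59,241.70.
Held at cap: Maintenance ($47,990); residual $36,010 reallocated over remaining floor area 3,862.
Remaining shares: Inspection 17,566.76 → $17,570; Machining 18,443.24 → $18,440.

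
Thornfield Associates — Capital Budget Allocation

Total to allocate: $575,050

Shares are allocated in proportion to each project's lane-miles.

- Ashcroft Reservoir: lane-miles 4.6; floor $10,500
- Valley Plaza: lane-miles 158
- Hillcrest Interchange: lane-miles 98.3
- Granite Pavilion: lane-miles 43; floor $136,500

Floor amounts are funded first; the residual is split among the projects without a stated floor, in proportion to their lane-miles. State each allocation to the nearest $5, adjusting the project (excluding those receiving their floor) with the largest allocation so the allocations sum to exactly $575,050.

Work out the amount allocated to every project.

Fund the minimums — Ashcroft Reservoir $10,500; Granite Pavilion $136,500. Residual $428,050.
Residual split over remaining lane-miles 256.3: Valley Plaza 263,877.88 → $263,880; Hillcrest Interchange 164,172.12 → $164,170.

Ashcroft Reservoir: $10,500 | Valley Plaza: $263,880 | Hillcrest Interchange: $164,170 | Granite Pavilion: $136,500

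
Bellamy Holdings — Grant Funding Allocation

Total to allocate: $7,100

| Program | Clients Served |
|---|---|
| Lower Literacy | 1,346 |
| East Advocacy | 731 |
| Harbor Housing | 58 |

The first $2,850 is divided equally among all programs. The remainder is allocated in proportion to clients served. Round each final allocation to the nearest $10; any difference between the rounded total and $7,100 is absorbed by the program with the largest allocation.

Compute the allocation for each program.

$2,850 shared equally gives $950 per program.
Remainder $4,250 by clients served (total 2,135): Lower Literacy 2,679.39 → $2,680; East Advocacy 1,455.15 → $1,460; Harbor Housing 115.46 → $120.
Rounding difference −$10 on remainder applied to Lower Literacy.
Totals: Lower Literacy $950 + $2,670 = $3,620; East Advocacy $950 + $1,460 = $2,410; Harbor Housing $950 + $120 = $1,070.

Lower Literacy: $3,620 | East Advocacy: $2,410 | Harbor Housing: $1,070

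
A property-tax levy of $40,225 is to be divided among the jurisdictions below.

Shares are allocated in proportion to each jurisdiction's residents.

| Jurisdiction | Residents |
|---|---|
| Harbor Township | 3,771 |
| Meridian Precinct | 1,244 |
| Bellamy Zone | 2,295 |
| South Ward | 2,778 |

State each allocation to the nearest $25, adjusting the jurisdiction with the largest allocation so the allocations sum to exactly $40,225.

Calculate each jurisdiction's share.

Harbor Township: $15,050; Meridian Precinct: $4,950; Bellamy Zone: $9,150; South Ward: $11,075

Combined residents = 10,088.
Unrounded shares: Harbor Township 3,771/10,088 × $40,225 = 15,036.53; Meridian Precinct 1,244/10,088 × $40,225 = 4,960.34; Bellamy Zone 2,295/10,088 × $40,225 = 9,151.11; South Ward 2,778/10,088 × $40,225 = 11,077.03.
At nearest $25: Harbor Township $15,025; Meridian Precinct $4,950; Bellamy Zone $9,150; South Ward $11,075. Sum = $40,200.
Difference $40,225 − $40,200 = +$25 applied to largest allocation (Harbor Township): Harbor Township becomes $15,050.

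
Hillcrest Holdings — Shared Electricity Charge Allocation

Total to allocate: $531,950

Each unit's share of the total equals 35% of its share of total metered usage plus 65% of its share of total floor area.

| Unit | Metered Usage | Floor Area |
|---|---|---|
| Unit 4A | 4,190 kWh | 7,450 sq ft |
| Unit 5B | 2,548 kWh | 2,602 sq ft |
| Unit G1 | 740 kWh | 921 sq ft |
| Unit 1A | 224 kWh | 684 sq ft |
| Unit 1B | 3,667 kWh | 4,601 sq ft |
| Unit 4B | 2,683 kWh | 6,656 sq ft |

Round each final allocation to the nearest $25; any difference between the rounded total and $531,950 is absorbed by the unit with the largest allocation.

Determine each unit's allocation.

Metered usage total 14,052; floor area total 22,914.
Combined weights (35% metered usage + 65% floor area): Unit 4A 0.3157; Unit 5B 0.1373; Unit G1 0.0446; Unit 1A 0.0250; Unit 1B 0.2219; Unit 4B 0.2556.
Unrounded shares: Unit 4A 167,934.51; Unit 5B 73,023.46; Unit G1 23,702.36; Unit 1A 13,289.31; Unit 1B 118,014.19; Unit 4B 135,986.17.
At nearest $25: Unit 4A $167,925; Unit 5B $73,025; Unit G1 $23,700; Unit 1A $13,300; Unit 1B $118,025; Unit 4B $135,975. Sum = $531,950.
No rounding difference to absorb.

Unit 4A: $167,925 · Unit 5B: $73,025 · Unit G1: $23,700 · Unit 1A: $13,300 · Unit 1B: $118,025 · Unit 4B: $135,975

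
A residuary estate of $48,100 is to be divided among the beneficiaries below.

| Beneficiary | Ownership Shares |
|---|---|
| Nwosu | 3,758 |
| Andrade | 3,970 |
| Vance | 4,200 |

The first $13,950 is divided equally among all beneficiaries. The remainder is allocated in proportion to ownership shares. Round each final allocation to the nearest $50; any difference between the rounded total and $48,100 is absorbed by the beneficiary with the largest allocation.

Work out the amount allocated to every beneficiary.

$13,950 shared equally gives $4,650 per beneficiary.
Remainder $34,150 by ownership shares (total 11,928): Nwosu 10,759.20 → $10,750; Andrade 11,366.16 → $11,350; Vance 12,024.65 → $12,000.
Rounding difference +$50 on remainder applied to Vance.
Totals: Nwosu $4,650 + $10,750 = $15,400; Andrade $4,650 + $11,350 = $16,000; Vance $4,650 + $12,050 = $16,700.

Nwosu: $15,400 | Andrade: $16,000 | Vance: $16,700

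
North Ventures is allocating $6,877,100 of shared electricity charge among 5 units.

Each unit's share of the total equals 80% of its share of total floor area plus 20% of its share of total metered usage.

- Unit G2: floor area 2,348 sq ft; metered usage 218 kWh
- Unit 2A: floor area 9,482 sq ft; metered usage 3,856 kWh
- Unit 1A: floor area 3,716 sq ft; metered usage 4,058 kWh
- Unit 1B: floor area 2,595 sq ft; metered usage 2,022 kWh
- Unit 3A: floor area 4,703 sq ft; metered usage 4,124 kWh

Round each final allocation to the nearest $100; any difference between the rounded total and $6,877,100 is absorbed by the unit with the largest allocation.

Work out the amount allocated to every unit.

Totals — floor area 22,844, metered usage 14,278.
Blended shares (80% floor area + 20% metered usage): Unit G2 0.0853; Unit 2A 0.3861; Unit 1A 0.1870; Unit 1B 0.1192; Unit 3A 0.2225.
Proportional shares: Unit G2 586,485.48; Unit 2A 2,655,070.21; Unit 1A 1,285,863.12; Unit 1B 819,754.10; Unit 3A 1,529,927.09.
At nearest $100: Unit G2 $586,500; Unit 2A $2,655,100; Unit 1A $1,285,900; Unit 1B $819,800; Unit 3A $1,529,900. Sum = $6,877,200.
Difference $6,877,100 − $6,877,200 = −$100 applied to largest allocation (Unit 2A): Unit 2A becomes $2,655,000.

Unit G2: $586,500 | Unit 2A: $2,655,000 | Unit 1A: $1,285,900 | Unit 1B: $819,800 | Unit 3A: $1,529,900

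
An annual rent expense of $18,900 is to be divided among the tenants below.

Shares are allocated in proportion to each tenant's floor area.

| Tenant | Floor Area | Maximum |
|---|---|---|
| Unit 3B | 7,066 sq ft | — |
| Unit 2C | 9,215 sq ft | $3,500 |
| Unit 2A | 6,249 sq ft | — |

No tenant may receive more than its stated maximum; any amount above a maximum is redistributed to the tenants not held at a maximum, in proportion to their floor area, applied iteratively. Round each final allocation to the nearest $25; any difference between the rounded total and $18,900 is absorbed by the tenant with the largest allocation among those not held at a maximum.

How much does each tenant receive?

Floor area total: 22,530.
Pro-rata shares before constraints: Unit 3B 5,927.54; Unit 2C 7,730.29; Unit 2A 5,242.17.
Held at cap: Unit 2C ($3,500); remaining pool $15,400 reallocated over remaining floor area 13,315.
Redistributed shares: Unit 3B 8,172.47 → $8,175; Unit 2A 7,227.53 → $7,225.

Unit 3B: $8,175 · Unit 2C: $3,500 · Unit 2A: $7,225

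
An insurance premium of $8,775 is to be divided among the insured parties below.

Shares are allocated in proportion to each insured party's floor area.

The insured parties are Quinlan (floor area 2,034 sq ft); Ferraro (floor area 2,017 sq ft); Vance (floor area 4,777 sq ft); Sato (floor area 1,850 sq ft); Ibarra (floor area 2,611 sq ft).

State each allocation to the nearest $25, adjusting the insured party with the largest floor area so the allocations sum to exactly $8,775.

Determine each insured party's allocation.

Quinlan: $1,350 · Ferraro: $1,325 · Vance: $3,150 · Sato: $1,225 · Ibarra: $1,725

Combined floor area = 2,034 + 2,017 + 4,777 + 1,850 + 2,611 = 13,289.
Unrounded shares: Quinlan 1,343.09; Ferraro 1,331.87; Vance 3,154.35; Sato 1,221.59; Ibarra 1,724.10.
At nearest $25: Quinlan $1,350; Ferraro $1,325; Vance $3,150; Sato $1,225; Ibarra $1,725. Sum = $8,775.
Rounded total matches; no reconciliation needed.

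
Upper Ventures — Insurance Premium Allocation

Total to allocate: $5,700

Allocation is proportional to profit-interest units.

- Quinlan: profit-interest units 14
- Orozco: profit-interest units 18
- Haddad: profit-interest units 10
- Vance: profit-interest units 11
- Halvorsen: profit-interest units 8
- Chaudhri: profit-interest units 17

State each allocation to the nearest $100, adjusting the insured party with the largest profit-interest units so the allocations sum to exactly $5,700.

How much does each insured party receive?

Combined profit-interest units = 78.
Proportional shares: Quinlan 14/78 × $5,700 = 1,023.08; Orozco 18/78 × $5,700 = 1,315.38; Haddad 10/78 × $5,700 = 730.77; Vance 11/78 × $5,700 = 803.85; Halvorsen 8/78 × $5,700 = 584.62; Chaudhri 17/78 × $5,700 = 1,242.31.
Rounded to nearest $100: Quinlan $1,000; Orozco $1,300; Haddad $700; Vance $800; Halvorsen $600; Chaudhri $1,200. Sum = $5,600.
Difference $5,700 − $5,600 = +$100 applied to largest profit-interest units (Orozco): Orozco becomes $1,400.

Quinlan: $1,000; Orozco: $1,400; Haddad: $700; Vance: $800; Halvorsen: $600; Chaudhri: $1,200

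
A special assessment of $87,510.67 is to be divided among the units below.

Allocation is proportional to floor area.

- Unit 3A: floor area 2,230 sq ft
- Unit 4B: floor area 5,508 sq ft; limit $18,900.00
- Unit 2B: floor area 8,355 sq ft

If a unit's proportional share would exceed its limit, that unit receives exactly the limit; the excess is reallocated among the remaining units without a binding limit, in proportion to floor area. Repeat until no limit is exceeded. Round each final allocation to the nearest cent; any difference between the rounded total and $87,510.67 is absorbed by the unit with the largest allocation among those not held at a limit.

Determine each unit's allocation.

Unit 3A: $14,454.59; Unit 4B: $18,900.00; Unit 2B: $54,156.08

Floor area total: 16,093.
Proportional shares (ignoring caps): Unit 3A 12,126.3154; Unit 4B 29,951.4553; Unit 2B 45,432.8993.
Cap binds for Unit 4B ($18,900.00); remaining pool $68,610.67 reallocated over remaining floor area 10,585.
Redistributed shares: Unit 3A 14,454.5861 → $14,454.59; Unit 2B 54,156.0839 → $54,156.08.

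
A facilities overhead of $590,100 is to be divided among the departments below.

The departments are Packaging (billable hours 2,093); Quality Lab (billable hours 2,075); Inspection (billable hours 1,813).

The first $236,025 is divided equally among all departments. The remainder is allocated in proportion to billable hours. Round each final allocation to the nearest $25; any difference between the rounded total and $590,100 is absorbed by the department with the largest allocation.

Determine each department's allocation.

Packaging: $202,575 | Quality Lab: $201,525 | Inspection: $186,000

First tranche $236,025 split equally: $78,675 each.
Remainder $354,075 by billable hours (total 5,981): Packaging 123,905.53 → $123,900; Quality Lab 122,839.93 → $122,850; Inspection 107,329.54 → $107,325.
Totals: Packaging $78,675 + $123,900 = $202,575; Quality Lab $78,675 + $122,850 = $201,525; Inspection $78,675 + $107,325 = $186,000.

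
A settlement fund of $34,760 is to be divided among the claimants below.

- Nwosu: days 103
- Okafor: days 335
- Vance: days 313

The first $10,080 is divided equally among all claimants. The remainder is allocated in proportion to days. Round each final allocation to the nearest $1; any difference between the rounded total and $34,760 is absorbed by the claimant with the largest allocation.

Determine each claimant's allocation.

Nwosu: $6,745 | Okafor: $14,369 | Vance: $13,646

Equal tier: $10,080 ÷ 3 = $3,360 apiece.
Remainder $24,680 by days (total 751): Nwosu 3,384.87 → $3,385; Okafor 11,009.05 → $11,009; Vance 10,286.07 → $10,286.
Totals: Nwosu $3,360 + $3,385 = $6,745; Okafor $3,360 + $11,009 = $14,369; Vance $3,360 + $10,286 = $13,646.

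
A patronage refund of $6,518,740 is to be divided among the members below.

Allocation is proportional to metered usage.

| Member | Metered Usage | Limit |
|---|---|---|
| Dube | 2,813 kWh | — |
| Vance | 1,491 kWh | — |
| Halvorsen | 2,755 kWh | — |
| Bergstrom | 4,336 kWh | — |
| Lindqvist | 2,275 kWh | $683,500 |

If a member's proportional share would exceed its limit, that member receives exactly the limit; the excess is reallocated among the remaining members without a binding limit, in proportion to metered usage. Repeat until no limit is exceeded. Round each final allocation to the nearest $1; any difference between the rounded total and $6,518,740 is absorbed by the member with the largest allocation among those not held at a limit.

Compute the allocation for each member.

Sum of metered usage: 13,670.
Pro-rata shares before constraints: Dube 1,341,420.31; Vance 711,005.22; Halvorsen 1,313,762.16; Bergstrom 2,067,685.20; Lindqvist 1,084,867.12.
Capped: Lindqvist ($683,500); residual $5,835,240 reallocated over remaining metered usage 11,395.
Shares after redistribution: Dube 1,440,502.86 → $1,440,503; Vance 763,522.85 → $763,523; Halvorsen 1,410,801.77 → $1,410,802; Bergstrom 2,220,412.52 → $2,220,413.
Rounding difference −$1 applied to Bergstrom → $2,220,412.

Dube: $1,440,503; Vance: $763,523; Halvorsen: $1,410,802; Bergstrom: $2,220,412; Lindqvist: $683,500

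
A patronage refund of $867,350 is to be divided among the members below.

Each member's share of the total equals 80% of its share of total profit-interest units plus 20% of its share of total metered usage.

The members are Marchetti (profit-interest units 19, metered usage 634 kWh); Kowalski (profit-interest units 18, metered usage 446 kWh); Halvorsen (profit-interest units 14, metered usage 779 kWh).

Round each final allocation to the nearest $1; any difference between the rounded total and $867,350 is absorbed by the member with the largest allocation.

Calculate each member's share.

Marchetti: $317,665 | Kowalski: $286,517 | Halvorsen: $263,168

Totals — profit-interest units 51, metered usage 1,859.
Combined weights (80% profit-interest units + 20% metered usage): Marchetti 0.3662; Kowalski 0.3303; Halvorsen 0.3034.
Raw shares: Marchetti 317,665.14; Kowalski 286,516.69; Halvorsen 263,168.16.
At nearest $1: Marchetti $317,665; Kowalski $286,517; Halvorsen $263,168. Sum = $867,350.
Sum already equals the total — no adjustment.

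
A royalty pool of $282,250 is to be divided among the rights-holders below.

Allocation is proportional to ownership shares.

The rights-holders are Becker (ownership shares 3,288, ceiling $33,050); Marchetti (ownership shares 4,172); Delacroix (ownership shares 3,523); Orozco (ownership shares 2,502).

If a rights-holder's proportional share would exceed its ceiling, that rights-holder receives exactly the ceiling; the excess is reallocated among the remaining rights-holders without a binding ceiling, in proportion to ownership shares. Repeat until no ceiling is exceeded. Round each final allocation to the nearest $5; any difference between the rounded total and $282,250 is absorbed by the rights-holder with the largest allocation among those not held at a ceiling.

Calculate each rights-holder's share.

Becker: $33,050 | Marchetti: $101,960 | Delacroix: $86,095 | Orozco: $61,145

Total ownership shares = 13,485.
Proportional shares (ignoring caps): Becker 68,820.02; Marchetti 87,322.73; Delacroix 73,738.73; Orozco 52,368.52.
Held at cap: Becker ($33,050); remaining pool $249,200 reallocated over remaining ownership shares 10,197.
Shares after redistribution: Marchetti 101,957.67 → $101,960; Delacroix 86,097.05 → $86,095; Orozco 61,145.28 → $61,145.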